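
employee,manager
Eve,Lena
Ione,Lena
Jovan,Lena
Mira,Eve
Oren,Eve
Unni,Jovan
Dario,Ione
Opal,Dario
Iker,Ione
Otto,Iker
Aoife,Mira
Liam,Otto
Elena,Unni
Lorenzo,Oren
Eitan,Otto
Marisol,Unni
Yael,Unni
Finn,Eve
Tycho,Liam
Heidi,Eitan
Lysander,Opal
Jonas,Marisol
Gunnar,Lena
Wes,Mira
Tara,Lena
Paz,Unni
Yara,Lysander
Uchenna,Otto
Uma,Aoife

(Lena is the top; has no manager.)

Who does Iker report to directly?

Iker reports directly to Ione.

Ione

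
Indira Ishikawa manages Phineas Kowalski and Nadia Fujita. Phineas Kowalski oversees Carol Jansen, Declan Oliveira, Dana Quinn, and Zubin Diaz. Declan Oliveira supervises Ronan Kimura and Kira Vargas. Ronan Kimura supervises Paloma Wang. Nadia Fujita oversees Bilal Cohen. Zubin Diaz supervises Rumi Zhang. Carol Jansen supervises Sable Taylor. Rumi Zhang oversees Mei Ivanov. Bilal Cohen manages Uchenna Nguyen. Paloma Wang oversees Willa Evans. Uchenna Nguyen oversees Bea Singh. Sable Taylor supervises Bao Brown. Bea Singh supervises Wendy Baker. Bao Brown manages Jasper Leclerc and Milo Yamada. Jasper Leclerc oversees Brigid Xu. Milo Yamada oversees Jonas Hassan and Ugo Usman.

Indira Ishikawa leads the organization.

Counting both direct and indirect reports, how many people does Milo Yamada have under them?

Milo Yamada directly manages Jonas Hassan, Ugo Usman. Jonas Hassan has no reports. Ugo Usman has no reports. So Milo Yamada's organization is 2 direct reports plus everyone under them: 1 + 1 = 2.

2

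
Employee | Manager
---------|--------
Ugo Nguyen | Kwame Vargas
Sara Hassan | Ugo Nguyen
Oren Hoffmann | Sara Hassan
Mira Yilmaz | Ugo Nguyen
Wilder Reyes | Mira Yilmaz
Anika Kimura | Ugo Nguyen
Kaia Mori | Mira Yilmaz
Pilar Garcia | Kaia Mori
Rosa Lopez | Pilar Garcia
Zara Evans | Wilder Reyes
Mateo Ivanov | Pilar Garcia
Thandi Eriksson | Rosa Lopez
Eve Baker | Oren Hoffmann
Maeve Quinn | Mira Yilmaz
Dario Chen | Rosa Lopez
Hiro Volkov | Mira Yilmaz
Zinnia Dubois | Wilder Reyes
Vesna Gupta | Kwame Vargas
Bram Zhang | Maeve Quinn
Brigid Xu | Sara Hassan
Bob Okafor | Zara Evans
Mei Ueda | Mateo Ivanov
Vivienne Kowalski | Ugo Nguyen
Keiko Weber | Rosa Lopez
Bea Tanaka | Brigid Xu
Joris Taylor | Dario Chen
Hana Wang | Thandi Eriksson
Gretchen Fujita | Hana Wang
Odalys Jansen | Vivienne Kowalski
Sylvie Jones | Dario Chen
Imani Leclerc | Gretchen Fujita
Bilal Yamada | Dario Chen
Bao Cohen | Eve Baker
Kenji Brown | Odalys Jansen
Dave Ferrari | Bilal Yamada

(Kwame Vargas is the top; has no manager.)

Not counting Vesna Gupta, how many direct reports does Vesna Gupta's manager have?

1

Vesna Gupta reports to Kwame Vargas. Kwame Vargas's other direct reports are Ugo Nguyen — 1 peer.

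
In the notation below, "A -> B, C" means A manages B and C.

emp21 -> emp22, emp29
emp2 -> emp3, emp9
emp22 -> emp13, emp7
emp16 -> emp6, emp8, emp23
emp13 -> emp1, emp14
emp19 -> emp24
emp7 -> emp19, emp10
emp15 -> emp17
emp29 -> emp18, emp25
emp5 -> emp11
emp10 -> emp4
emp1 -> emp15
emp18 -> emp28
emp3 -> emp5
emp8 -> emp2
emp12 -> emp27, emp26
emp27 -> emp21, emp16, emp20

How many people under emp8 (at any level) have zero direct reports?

2

The people in emp8's organization with no one reporting to them are emp9, emp11. That is 2.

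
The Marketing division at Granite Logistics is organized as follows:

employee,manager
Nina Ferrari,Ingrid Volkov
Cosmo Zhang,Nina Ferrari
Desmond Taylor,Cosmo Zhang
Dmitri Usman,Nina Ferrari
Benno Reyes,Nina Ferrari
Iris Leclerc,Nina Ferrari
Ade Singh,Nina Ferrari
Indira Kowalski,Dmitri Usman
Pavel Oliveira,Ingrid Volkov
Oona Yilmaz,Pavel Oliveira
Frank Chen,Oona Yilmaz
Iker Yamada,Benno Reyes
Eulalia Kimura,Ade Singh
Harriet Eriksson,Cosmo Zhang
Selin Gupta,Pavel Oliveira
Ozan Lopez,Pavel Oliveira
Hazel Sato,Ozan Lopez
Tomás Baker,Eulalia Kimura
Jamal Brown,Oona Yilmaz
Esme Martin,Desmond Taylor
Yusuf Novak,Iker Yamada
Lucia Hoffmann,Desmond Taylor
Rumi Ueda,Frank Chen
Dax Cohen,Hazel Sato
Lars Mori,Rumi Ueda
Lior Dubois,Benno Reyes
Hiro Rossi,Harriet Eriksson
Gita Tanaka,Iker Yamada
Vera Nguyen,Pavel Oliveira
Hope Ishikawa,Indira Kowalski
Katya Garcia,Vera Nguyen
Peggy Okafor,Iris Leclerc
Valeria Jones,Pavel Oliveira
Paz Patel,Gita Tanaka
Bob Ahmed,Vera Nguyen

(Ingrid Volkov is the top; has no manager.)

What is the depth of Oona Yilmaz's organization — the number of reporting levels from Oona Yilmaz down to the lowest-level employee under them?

3

The longest chain under Oona Yilmaz runs Oona Yilmaz → Frank Chen → Rumi Ueda → Lars Mori, which is 3 levels below Oona Yilmaz.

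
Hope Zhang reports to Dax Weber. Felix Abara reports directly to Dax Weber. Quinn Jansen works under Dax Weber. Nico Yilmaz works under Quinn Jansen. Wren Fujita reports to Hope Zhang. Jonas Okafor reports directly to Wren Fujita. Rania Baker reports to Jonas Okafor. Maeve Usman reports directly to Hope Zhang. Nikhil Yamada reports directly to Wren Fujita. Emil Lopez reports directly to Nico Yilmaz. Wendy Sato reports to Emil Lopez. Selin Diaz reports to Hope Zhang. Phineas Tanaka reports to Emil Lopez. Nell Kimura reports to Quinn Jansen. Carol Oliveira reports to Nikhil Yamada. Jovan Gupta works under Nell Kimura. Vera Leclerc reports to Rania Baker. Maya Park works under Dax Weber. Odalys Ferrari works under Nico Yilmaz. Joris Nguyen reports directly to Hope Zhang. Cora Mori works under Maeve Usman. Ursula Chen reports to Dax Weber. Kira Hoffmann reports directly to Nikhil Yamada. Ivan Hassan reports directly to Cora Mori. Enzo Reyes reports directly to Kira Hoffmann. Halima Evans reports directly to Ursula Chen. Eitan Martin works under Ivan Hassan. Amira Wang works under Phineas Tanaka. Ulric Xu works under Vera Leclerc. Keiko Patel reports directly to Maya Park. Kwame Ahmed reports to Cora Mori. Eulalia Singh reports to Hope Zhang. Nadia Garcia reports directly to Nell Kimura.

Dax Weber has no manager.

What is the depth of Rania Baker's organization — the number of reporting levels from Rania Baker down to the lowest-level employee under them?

The longest chain under Rania Baker runs Rania Baker → Vera Leclerc → Ulric Xu, which is 2 levels below Rania Baker.

2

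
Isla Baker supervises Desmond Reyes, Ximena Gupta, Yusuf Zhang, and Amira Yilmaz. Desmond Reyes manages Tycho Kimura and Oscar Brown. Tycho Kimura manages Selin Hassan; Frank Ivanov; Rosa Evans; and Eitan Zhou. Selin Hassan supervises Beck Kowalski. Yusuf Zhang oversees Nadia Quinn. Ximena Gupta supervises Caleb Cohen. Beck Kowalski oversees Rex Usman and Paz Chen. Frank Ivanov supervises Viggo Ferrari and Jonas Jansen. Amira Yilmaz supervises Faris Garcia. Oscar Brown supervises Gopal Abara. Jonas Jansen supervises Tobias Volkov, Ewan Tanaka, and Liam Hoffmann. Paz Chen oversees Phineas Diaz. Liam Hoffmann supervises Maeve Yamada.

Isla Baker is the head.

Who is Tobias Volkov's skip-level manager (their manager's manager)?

Frank Ivanov

Tobias Volkov reports to Jonas Jansen, and Jonas Jansen reports to Frank Ivanov. So Tobias Volkov's skip-level manager is Frank Ivanov.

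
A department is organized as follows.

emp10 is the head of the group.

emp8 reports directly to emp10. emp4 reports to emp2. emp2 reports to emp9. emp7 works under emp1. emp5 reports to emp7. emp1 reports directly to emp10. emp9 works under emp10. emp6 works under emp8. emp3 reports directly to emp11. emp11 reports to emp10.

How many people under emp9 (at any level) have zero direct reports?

1

The only person in emp9's organization with no one reporting to them is emp4. That is 1.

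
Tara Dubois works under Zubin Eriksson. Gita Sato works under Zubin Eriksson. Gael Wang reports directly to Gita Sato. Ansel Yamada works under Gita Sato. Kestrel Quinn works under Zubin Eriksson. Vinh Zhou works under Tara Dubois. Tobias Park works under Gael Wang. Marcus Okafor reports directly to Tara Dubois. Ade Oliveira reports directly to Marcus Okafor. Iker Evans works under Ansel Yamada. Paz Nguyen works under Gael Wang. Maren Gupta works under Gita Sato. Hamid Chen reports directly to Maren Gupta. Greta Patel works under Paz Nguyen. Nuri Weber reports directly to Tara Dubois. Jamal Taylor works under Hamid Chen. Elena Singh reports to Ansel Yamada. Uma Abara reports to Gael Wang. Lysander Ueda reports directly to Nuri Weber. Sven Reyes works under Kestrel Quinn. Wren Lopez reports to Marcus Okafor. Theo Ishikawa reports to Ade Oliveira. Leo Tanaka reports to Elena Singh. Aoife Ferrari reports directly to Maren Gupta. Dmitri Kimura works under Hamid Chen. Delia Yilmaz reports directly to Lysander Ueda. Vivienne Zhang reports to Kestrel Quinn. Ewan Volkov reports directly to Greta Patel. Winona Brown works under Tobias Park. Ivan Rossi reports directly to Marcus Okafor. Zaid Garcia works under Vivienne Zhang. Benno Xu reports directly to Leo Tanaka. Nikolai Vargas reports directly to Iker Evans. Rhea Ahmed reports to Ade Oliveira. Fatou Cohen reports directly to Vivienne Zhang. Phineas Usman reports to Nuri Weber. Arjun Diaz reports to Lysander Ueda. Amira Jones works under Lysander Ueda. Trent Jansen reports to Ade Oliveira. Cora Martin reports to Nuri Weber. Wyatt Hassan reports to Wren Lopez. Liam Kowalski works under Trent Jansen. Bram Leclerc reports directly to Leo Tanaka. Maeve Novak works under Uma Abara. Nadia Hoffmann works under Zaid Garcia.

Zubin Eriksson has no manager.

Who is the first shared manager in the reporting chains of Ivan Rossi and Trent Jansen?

Ivan Rossi's chain of managers is Marcus Okafor, Tara Dubois, Zubin Eriksson. Trent Jansen's chain of managers is Ade Oliveira, Marcus Okafor, Tara Dubois, Zubin Eriksson. The first manager that appears in both chains is Marcus Okafor.

Marcus Okafor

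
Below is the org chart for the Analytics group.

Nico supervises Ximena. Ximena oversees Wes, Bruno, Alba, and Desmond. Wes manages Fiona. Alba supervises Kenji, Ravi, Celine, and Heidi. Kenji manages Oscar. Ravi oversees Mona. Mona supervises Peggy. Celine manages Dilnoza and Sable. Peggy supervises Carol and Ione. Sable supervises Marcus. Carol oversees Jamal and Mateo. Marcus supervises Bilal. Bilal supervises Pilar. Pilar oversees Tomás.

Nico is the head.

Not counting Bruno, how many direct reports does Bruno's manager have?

Bruno reports to Ximena. Ximena's other direct reports are Wes, Alba, Desmond — 3 peers.

3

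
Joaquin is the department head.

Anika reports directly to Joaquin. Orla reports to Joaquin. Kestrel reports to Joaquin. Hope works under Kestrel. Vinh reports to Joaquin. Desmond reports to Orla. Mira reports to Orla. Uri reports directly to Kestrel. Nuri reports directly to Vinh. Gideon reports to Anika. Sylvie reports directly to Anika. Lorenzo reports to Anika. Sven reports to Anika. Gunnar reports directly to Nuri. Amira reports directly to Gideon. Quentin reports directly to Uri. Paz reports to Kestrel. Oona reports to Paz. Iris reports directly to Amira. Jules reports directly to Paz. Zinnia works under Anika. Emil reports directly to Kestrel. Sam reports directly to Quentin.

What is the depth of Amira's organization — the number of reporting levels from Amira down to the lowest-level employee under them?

1

The longest chain under Amira runs Amira → Iris, which is 1 level below Amira.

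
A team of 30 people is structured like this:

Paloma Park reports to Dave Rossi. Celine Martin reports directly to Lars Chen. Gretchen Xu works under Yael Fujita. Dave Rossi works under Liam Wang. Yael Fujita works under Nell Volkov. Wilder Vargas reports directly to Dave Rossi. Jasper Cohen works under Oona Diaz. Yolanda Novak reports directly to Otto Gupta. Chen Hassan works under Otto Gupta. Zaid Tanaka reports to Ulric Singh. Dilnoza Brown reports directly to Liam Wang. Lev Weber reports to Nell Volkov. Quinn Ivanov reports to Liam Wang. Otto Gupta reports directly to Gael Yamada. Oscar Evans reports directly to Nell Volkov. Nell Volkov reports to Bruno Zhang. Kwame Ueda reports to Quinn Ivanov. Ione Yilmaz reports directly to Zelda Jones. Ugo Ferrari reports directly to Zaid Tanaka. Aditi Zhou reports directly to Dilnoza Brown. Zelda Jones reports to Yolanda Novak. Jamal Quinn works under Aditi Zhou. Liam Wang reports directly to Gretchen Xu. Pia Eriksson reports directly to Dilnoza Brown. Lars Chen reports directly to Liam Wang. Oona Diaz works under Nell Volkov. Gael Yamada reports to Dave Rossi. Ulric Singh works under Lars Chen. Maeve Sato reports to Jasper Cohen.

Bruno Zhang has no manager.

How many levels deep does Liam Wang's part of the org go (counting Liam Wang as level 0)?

6

The longest chain under Liam Wang runs Liam Wang → Dave Rossi → Gael Yamada → Otto Gupta → Yolanda Novak → Zelda Jones → Ione Yilmaz, which is 6 levels below Liam Wang.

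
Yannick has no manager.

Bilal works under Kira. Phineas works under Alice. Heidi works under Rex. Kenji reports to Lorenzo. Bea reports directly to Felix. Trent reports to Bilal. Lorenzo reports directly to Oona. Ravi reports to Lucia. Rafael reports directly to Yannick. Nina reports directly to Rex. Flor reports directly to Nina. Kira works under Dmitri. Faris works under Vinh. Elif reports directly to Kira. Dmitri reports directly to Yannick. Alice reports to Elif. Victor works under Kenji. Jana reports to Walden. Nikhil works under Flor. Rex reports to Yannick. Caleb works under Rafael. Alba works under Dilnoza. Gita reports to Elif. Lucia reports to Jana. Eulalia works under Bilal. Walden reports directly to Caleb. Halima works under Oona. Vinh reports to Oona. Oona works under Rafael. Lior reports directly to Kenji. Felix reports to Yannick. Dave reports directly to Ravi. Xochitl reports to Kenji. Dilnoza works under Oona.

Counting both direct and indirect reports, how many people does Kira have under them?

Kira directly manages Bilal, Elif. Under Bilal: Trent, Eulalia (2). Under Elif: Gita, Alice, Phineas (3). So Kira's organization is 2 direct reports plus everyone under them: 3 + 4 = 7.

7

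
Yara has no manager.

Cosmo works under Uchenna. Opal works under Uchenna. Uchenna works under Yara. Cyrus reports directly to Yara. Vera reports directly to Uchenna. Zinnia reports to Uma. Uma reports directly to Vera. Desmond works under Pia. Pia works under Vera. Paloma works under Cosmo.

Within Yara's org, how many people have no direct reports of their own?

The people in Yara's organization with no one reporting to them are Cyrus, Opal, Paloma, Zinnia, Desmond. That is 5.

5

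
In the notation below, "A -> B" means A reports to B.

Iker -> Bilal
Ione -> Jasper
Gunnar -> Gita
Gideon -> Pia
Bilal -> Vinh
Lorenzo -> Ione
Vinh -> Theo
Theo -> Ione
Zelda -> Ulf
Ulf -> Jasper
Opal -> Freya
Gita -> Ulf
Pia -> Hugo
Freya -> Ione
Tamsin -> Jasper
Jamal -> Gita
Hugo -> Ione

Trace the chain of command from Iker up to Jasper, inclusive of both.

Iker reports to Bilal. Bilal reports to Vinh. Vinh reports to Theo. Theo reports to Ione. Ione reports to Jasper. Jasper is at the top.

Iker -> Bilal -> Vinh -> Theo -> Ione -> Jasper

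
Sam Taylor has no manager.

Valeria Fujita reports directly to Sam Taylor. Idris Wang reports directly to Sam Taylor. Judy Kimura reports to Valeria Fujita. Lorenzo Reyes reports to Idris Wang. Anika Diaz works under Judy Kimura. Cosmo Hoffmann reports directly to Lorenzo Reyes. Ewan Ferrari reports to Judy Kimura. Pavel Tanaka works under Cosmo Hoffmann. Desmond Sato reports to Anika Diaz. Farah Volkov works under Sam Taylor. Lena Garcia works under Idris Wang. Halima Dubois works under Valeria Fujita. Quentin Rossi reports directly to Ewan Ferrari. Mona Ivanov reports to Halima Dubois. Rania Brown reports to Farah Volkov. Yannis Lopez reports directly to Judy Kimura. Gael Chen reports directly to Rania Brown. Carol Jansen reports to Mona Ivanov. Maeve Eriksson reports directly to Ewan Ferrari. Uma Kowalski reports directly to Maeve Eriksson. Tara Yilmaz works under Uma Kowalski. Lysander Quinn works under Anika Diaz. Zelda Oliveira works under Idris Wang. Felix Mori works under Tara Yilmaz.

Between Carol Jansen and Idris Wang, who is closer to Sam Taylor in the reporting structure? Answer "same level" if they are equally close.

Carol Jansen is 4 levels below Sam Taylor; Idris Wang is 1. Idris Wang is higher.

Idris Wang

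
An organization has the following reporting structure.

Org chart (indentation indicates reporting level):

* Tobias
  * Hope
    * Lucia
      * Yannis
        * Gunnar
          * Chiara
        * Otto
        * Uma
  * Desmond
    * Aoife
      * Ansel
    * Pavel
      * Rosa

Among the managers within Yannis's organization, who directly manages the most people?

Direct-report counts within Yannis's organization: Yannis has 3; Gunnar has 1. The largest is 3, held by Yannis.

Yannis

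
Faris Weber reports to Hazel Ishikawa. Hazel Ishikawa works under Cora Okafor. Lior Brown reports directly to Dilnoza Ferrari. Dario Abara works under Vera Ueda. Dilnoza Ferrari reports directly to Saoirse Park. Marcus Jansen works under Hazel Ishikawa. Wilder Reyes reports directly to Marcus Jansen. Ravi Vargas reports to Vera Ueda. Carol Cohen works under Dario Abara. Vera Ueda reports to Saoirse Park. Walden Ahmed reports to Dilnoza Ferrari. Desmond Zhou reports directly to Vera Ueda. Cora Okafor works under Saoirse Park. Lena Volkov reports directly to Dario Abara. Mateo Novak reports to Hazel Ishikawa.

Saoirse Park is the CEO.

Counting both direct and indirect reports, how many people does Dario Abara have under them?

2

Dario Abara directly manages Lena Volkov, Carol Cohen. Lena Volkov has no reports. Carol Cohen has no reports. So Dario Abara's organization is 2 direct reports plus everyone under them: 1 + 1 = 2.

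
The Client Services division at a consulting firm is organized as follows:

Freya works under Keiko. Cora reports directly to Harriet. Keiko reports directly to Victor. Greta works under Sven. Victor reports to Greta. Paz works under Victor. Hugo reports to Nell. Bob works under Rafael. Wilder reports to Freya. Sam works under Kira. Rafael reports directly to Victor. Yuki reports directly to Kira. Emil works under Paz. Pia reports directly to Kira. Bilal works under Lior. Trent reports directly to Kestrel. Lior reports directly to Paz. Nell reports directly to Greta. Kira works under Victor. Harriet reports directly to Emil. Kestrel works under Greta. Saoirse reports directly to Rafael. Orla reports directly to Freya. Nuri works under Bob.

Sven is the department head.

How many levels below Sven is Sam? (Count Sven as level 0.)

4

Chain from Sam up to Sven: Sam → Kira → Victor → Greta → Sven. That is 4 steps up, so Sam is 4 levels below Sven.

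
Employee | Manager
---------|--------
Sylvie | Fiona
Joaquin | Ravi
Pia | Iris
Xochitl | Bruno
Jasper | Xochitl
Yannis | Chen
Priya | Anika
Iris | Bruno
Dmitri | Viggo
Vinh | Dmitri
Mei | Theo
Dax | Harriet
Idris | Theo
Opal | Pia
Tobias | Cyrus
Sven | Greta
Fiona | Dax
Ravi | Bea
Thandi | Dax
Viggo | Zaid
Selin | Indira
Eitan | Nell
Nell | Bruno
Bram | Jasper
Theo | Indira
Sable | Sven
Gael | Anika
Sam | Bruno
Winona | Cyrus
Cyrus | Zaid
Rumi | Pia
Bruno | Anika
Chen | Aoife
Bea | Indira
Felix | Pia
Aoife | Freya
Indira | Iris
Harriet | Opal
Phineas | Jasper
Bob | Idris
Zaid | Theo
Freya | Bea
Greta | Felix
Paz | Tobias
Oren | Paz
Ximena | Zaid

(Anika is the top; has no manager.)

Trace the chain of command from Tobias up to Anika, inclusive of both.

Tobias reports to Cyrus. Cyrus reports to Zaid. Zaid reports to Theo. Theo reports to Indira. Indira reports to Iris. Iris reports to Bruno. Bruno reports to Anika. Anika is at the top.

Tobias -> Cyrus -> Zaid -> Theo -> Indira -> Iris -> Bruno -> Anika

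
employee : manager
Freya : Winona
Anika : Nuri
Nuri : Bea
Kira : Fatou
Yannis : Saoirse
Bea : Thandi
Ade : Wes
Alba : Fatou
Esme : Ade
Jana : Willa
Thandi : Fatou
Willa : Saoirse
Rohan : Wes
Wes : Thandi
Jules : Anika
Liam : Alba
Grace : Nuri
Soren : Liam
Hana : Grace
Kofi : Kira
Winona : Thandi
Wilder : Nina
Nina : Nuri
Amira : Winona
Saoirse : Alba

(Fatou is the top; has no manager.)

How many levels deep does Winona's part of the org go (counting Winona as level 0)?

The longest chain under Winona runs Winona → Freya, which is 1 level below Winona.

1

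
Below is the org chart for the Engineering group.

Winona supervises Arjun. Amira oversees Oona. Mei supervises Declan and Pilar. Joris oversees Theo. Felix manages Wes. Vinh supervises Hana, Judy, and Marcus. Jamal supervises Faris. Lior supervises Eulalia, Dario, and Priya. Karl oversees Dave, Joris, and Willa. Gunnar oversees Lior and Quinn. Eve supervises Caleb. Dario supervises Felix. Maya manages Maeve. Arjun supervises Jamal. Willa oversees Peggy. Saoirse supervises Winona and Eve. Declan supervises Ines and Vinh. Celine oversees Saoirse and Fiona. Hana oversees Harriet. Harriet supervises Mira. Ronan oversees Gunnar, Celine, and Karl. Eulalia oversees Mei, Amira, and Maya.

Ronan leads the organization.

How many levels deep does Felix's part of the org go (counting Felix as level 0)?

1

The longest chain under Felix runs Felix → Wes, which is 1 level below Felix.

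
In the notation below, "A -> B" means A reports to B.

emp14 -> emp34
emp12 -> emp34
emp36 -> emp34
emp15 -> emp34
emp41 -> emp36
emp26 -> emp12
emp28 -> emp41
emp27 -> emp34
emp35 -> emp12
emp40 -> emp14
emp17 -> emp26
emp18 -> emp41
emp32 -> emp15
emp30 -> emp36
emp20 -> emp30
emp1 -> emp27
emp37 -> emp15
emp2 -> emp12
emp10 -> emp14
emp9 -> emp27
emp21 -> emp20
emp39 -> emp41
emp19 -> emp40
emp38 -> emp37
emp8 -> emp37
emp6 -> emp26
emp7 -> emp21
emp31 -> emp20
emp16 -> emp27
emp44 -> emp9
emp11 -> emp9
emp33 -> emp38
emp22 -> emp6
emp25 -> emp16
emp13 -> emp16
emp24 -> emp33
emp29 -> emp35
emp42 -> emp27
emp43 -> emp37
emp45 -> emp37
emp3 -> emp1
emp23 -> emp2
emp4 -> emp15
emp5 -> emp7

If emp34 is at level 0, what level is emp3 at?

Chain from emp3 up to emp34: emp3 → emp1 → emp27 → emp34. That is 3 steps up, so emp3 is 3 levels below emp34.

3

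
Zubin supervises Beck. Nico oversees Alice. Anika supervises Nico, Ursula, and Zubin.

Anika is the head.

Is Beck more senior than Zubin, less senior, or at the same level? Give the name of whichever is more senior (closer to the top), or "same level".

Zubin

Beck is 2 levels below Anika; Zubin is 1. Zubin is higher.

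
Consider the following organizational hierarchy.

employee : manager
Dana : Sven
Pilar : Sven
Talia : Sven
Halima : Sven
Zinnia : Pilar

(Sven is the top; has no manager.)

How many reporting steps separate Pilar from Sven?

1

Chain from Pilar up to Sven: Pilar → Sven. That is 1 step up, so Pilar is 1 level below Sven.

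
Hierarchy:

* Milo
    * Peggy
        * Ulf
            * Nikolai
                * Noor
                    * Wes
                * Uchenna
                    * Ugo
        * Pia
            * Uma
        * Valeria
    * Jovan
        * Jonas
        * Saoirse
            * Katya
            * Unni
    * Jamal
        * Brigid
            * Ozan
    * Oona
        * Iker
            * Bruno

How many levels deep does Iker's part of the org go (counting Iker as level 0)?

1

The longest chain under Iker runs Iker → Bruno, which is 1 level below Iker.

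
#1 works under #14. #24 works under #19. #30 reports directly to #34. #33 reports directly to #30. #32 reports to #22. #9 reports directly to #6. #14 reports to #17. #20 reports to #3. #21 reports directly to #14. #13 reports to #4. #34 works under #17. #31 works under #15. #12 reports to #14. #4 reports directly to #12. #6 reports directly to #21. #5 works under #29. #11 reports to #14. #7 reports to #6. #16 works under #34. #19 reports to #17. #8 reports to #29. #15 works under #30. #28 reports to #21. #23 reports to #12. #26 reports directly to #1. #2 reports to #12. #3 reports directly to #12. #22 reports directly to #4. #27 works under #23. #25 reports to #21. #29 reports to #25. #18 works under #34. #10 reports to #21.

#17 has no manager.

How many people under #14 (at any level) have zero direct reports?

13

The people in #14's organization with no one reporting to them are #11, #2, #20, #32, #13, #27, #10, #28, #9, #7, #8, #5, #26. That is 13.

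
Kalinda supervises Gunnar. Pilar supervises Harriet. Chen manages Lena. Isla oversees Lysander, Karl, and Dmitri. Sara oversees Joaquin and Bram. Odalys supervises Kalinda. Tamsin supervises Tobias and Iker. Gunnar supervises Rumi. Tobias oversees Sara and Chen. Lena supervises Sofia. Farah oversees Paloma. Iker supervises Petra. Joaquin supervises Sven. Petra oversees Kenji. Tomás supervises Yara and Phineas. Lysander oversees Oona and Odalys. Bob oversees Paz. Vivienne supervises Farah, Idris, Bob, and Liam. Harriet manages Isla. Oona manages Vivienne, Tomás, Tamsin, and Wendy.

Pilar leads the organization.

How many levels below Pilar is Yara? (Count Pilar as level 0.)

6

Chain from Yara up to Pilar: Yara → Tomás → Oona → Lysander → Isla → Harriet → Pilar. That is 6 steps up, so Yara is 6 levels below Pilar.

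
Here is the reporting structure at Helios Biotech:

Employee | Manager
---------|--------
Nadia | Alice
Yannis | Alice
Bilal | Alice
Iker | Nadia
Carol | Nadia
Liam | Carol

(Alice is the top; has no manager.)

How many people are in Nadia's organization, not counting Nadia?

Nadia directly manages Iker, Carol. Iker has no reports. Under Carol: Liam (1). So Nadia's organization is 2 direct reports plus everyone under them: 1 + 2 = 3.

3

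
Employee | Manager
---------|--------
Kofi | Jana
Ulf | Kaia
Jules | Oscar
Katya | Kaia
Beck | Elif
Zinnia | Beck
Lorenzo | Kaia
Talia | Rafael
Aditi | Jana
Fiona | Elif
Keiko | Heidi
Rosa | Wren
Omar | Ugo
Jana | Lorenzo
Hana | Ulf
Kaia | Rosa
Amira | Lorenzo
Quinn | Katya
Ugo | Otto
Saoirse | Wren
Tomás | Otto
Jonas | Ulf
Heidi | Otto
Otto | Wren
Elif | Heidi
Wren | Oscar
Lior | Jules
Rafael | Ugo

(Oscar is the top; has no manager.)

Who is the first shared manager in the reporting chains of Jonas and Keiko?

Jonas's chain of managers is Ulf, Kaia, Rosa, Wren, Oscar. Keiko's chain of managers is Heidi, Otto, Wren, Oscar. The first manager that appears in both chains is Wren.

Wren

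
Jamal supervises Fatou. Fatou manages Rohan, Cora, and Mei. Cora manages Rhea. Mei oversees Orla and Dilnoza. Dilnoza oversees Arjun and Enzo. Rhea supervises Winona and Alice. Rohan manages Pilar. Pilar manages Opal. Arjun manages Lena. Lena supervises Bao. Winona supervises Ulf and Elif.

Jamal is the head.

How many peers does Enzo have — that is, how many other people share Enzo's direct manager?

1

Enzo reports to Dilnoza. Dilnoza's other direct reports are Arjun — 1 peer.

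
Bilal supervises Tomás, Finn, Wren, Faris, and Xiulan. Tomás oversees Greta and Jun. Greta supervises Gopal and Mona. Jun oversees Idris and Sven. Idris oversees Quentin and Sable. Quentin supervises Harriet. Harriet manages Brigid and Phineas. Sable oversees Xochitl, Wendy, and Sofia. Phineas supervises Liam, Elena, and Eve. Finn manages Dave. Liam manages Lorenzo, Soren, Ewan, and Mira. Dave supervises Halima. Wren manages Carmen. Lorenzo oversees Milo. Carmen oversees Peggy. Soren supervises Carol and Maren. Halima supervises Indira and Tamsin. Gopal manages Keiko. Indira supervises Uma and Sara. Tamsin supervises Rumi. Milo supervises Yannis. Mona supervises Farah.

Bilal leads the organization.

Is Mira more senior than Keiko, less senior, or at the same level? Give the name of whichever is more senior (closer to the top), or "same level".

Keiko

Mira is 8 levels below Bilal; Keiko is 4. Keiko is higher.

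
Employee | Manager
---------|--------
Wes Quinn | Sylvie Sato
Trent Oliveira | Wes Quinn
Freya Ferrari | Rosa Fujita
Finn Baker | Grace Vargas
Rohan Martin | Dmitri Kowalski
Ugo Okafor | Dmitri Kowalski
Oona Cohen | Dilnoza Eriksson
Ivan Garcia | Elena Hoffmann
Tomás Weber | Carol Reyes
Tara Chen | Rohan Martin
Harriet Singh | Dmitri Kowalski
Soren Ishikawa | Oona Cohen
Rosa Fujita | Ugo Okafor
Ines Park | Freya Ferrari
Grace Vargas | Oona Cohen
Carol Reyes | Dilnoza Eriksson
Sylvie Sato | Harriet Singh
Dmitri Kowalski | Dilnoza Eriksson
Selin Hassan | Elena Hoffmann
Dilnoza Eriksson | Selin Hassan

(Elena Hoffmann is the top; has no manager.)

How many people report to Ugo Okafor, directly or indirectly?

3

Ugo Okafor directly manages Rosa Fujita. Under Rosa Fujita: Freya Ferrari, Ines Park (2). That's 3 in total.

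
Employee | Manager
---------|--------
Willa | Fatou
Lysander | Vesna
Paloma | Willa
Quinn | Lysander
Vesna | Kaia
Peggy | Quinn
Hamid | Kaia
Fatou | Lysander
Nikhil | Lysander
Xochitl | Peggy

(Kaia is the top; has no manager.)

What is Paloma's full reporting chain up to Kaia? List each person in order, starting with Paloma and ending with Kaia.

Paloma -> Willa -> Fatou -> Lysander -> Vesna -> Kaia

Paloma reports to Willa. Willa reports to Fatou. Fatou reports to Lysander. Lysander reports to Vesna. Vesna reports to Kaia. Kaia is at the top.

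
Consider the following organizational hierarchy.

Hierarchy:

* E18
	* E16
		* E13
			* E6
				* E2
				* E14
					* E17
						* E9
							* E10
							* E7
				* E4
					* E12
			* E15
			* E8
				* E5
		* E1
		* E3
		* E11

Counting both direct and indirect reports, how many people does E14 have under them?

E14 directly manages E17. Under E17: E9, E7, E10 (3). That's 4 in total.

4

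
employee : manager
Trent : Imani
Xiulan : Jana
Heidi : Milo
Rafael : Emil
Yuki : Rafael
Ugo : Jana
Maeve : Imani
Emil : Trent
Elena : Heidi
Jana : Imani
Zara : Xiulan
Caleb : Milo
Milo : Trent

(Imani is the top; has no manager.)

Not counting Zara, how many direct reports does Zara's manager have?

0

Zara reports to Xiulan, and Xiulan has no other direct reports. Zara has 0 peers.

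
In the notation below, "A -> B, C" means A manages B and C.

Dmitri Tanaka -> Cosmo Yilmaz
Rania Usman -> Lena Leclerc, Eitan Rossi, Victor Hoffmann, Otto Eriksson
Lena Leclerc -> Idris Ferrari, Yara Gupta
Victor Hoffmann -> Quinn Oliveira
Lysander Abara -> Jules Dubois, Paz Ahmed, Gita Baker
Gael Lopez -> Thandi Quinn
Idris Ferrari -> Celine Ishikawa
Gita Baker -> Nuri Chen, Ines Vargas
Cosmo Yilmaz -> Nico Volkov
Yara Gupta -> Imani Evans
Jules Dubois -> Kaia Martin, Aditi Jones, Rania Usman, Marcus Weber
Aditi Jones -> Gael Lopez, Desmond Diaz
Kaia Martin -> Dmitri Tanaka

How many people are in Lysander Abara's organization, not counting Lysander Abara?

Lysander Abara directly manages Jules Dubois, Paz Ahmed, Gita Baker. Under Jules Dubois: Marcus Weber, Rania Usman, Otto Eriksson, Victor Hoffmann, Quinn Oliveira, Eitan Rossi, Lena Leclerc, Yara Gupta, Imani Evans, Idris Ferrari, Celine Ishikawa, Aditi Jones, Desmond Diaz, Gael Lopez, Thandi Quinn, Kaia Martin, Dmitri Tanaka, Cosmo Yilmaz, Nico Volkov (19). Paz Ahmed has no reports. Under Gita Baker: Ines Vargas, Nuri Chen (2). So Lysander Abara's organization is 3 direct reports plus everyone under them: 20 + 1 + 3 = 24.

24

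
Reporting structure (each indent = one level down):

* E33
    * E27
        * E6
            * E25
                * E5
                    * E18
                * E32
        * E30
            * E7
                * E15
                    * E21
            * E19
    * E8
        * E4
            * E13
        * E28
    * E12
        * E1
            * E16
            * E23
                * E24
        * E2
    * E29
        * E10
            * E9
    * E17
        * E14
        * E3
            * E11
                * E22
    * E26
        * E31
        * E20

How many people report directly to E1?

2

E1 directly manages E16, E23. That is 2 direct reports.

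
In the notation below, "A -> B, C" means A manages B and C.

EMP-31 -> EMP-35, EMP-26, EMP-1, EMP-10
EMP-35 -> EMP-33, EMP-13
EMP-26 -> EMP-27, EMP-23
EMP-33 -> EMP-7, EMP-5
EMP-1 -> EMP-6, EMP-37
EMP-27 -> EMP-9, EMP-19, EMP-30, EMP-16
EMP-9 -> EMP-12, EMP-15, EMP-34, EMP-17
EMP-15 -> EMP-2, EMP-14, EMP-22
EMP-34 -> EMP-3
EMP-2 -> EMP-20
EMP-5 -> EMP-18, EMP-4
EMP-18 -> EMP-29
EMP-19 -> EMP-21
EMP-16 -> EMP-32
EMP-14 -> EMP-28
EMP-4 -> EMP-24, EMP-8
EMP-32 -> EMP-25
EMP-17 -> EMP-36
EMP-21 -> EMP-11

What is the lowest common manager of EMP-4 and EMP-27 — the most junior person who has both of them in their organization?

EMP-31

EMP-4's chain of managers is EMP-5, EMP-33, EMP-35, EMP-31. EMP-27's chain of managers is EMP-26, EMP-31. The first manager that appears in both chains is EMP-31.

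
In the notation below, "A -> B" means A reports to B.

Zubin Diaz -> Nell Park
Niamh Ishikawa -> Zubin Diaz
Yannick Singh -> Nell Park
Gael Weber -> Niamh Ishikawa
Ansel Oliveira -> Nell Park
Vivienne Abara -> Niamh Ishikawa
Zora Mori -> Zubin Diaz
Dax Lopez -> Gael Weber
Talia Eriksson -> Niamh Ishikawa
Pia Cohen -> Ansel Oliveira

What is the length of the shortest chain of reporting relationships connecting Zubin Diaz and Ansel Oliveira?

2

Zubin Diaz is 1 level below Nell Park, and Ansel Oliveira is 1 level below Nell Park (their lowest common manager). The shortest path runs up from Zubin Diaz to Nell Park and back down to Ansel Oliveira: 1 + 1 = 2 links.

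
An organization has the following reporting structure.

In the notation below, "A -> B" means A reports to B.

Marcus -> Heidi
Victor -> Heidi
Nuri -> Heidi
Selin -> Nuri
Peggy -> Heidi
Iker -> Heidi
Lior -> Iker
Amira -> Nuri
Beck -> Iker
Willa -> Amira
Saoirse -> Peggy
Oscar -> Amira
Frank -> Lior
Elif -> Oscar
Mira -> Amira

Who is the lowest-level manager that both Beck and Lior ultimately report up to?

Iker

Beck's chain of managers is Iker, Heidi. Lior's chain of managers is Iker, Heidi. The first manager that appears in both chains is Iker.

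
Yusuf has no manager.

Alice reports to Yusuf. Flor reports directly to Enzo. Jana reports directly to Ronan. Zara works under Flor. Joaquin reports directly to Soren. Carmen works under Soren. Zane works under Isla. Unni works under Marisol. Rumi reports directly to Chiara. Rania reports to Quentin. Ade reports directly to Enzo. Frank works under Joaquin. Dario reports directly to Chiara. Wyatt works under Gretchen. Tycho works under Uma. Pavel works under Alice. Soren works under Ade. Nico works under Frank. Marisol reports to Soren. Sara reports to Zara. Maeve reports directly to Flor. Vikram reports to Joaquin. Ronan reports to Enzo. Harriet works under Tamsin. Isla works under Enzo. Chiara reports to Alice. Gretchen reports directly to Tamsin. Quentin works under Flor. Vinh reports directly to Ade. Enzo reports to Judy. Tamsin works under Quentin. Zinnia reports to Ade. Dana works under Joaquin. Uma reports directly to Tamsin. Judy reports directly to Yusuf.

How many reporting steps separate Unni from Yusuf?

Chain from Unni up to Yusuf: Unni → Marisol → Soren → Ade → Enzo → Judy → Yusuf. That is 6 steps up, so Unni is 6 levels below Yusuf.

6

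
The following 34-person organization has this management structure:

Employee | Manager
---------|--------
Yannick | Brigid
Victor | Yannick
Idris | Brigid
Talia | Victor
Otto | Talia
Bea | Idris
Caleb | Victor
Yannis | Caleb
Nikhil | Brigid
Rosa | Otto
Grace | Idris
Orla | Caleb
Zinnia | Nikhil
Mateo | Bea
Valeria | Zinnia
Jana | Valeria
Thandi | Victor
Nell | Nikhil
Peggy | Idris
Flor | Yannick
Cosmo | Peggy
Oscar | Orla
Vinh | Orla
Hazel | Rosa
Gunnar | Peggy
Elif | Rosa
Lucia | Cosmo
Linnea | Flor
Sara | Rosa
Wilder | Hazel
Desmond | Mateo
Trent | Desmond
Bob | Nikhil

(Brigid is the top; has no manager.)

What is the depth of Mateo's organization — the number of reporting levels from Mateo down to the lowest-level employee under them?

The longest chain under Mateo runs Mateo → Desmond → Trent, which is 2 levels below Mateo.

2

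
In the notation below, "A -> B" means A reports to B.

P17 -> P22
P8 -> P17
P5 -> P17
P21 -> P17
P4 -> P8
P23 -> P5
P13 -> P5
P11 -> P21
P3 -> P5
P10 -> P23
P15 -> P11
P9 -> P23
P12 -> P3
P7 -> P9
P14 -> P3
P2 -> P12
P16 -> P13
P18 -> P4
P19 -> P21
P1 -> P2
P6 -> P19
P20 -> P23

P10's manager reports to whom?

P10 reports to P23, and P23 reports to P5. So P10's skip-level manager is P5.

P5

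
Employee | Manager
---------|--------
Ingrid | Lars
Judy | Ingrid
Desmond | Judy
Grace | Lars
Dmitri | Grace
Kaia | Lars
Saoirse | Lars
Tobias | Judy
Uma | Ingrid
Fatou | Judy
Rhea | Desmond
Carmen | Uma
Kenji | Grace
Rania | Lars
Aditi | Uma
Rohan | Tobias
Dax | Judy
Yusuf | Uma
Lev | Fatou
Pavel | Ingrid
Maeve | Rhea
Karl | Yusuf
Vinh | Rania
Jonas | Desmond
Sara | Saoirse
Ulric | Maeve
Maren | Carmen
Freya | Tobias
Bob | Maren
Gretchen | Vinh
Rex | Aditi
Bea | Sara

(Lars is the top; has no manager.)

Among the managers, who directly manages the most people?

Lars

Direct-report counts: Lars has 5; Rania has 1; Vinh has 1; Saoirse has 1; Sara has 1; Grace has 2; Ingrid has 3; Uma has 3; Yusuf has 1; Aditi has 1; Carmen has 1; Maren has 1; Judy has 4; Fatou has 1; Tobias has 2; Desmond has 2; Rhea has 1; Maeve has 1. The largest is 5, held by Lars.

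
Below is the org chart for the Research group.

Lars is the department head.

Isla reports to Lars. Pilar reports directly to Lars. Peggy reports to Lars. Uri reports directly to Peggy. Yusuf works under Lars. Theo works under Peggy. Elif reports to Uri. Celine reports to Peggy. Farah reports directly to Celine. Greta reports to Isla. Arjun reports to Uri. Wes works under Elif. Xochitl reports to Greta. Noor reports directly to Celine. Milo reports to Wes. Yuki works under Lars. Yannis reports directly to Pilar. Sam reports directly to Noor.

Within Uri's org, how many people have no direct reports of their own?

The people in Uri's organization with no one reporting to them are Arjun, Milo. That is 2.

2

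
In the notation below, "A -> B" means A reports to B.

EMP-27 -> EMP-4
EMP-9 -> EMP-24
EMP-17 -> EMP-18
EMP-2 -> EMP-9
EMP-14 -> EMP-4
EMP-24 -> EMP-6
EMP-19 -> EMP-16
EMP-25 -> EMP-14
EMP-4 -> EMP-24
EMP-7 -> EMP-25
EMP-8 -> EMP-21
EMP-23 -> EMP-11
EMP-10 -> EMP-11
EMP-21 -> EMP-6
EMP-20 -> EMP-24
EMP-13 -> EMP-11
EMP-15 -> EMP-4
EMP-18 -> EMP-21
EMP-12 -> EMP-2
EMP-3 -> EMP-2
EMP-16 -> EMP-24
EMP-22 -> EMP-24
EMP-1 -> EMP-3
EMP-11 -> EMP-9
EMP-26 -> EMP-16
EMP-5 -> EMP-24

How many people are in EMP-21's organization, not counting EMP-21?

3

EMP-21 directly manages EMP-18, EMP-8. Under EMP-18: EMP-17 (1). EMP-8 has no reports. So EMP-21's organization is 2 direct reports plus everyone under them: 2 + 1 = 3.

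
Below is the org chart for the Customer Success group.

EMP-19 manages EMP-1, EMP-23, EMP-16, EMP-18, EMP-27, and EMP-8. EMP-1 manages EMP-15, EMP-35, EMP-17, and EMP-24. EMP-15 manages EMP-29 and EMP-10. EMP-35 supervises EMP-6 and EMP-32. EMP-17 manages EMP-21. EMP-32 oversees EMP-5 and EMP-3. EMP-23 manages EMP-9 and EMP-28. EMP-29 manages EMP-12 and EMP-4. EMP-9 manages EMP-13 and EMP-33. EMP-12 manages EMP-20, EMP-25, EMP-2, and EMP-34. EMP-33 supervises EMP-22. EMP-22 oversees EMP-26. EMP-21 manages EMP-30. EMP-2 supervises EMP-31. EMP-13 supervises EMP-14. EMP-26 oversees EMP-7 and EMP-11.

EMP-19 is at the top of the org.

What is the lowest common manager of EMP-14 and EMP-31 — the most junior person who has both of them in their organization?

EMP-19

EMP-14's chain of managers is EMP-13, EMP-9, EMP-23, EMP-19. EMP-31's chain of managers is EMP-2, EMP-12, EMP-29, EMP-15, EMP-1, EMP-19. The first manager that appears in both chains is EMP-19.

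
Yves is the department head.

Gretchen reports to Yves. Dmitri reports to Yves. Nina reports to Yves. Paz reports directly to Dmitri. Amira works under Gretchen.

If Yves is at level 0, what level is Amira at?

Chain from Amira up to Yves: Amira → Gretchen → Yves. That is 2 steps up, so Amira is 2 levels below Yves.

2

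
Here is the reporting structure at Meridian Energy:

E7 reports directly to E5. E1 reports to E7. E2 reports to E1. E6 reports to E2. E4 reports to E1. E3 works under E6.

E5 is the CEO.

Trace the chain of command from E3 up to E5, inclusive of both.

E3 -> E6 -> E2 -> E1 -> E7 -> E5

E3 reports to E6. E6 reports to E2. E2 reports to E1. E1 reports to E7. E7 reports to E5. E5 is at the top.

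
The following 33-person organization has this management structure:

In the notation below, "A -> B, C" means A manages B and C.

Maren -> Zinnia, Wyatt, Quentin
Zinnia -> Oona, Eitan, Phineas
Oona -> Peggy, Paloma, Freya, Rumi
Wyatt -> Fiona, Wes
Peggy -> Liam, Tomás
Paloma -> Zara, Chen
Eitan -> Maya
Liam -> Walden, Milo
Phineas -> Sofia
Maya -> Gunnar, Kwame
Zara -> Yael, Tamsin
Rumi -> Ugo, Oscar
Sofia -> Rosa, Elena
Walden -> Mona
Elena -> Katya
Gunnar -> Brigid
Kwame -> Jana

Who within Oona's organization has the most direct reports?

Oona

Direct-report counts within Oona's organization: Oona has 4; Rumi has 2; Paloma has 2; Zara has 2; Peggy has 2; Liam has 2; Walden has 1. The largest is 4, held by Oona.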